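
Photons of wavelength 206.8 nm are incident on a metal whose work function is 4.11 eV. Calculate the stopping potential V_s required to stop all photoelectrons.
1.8854 V

The stopping potential V_s satisfies: eV_s = KE_max

First, find KE_max using Einstein's equation:
E_photon = hc/λ = 5.9954 eV
KE_max = E_photon - φ = 5.9954 - 4.11 = 1.8854 eV

Since eV_s = KE_max:
V_s = KE_max/e = 1.8854 V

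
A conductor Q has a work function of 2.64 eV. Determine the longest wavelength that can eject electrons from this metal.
469.64 nm

The threshold wavelength is when the photon energy equals the work function:
hc/λ₀ = φ

Solving for λ₀:
λ₀ = hc/φ = (6.626×10⁻³⁴ J·s)(3×10⁸ m/s) / (2.64 eV × 1.602×10⁻¹⁹ J/eV)
λ₀ = 469.64 nm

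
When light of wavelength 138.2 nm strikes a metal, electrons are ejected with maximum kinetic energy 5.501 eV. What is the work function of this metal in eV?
3.47 eV

From Einstein's photoelectric equation: KE_max = hf - φ = hc/λ - φ

Rearranging for φ:
φ = hc/λ - KE_max

Calculate photon energy:
E_photon = hc/λ = 8.9714 eV

Therefore:
φ = 8.9714 - 5.501 = 3.47 eV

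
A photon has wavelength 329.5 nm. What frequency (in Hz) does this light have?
9.0984e+14 Hz

Using the wave equation: c = fλ

Solving for frequency:
f = c/λ = (3×10⁸ m/s) / (329.5×10⁻⁹ m)
f = 9.0984e+14 Hz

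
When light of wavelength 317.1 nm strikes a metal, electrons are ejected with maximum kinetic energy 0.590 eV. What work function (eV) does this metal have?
3.32 eV

From Einstein's photoelectric equation: KE_max = hf - φ = hc/λ - φ

Rearranging for φ:
φ = hc/λ - KE_max

Calculate photon energy:
E_photon = hc/λ = 3.9099 eV

Therefore:
φ = 3.9099 - 0.590 = 3.32 eV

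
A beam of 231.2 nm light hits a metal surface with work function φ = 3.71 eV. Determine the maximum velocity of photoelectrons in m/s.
7.6246e+05 m/s

First, find the maximum kinetic energy:
E_photon = hc/λ = 5.3626 eV
KE_max = E_photon - φ = 5.3626 - 3.71 = 1.6526 eV

Convert to Joules: KE_max = 1.6526 × 1.602×10⁻¹⁹ J = 2.6478e-19 J

Then use KE = ½mv² to find velocity:
v = √(2·KE/m) = √(2 × 2.6478e-19 J / 9.109e-31 kg)
v = 7.6246e+05 m/s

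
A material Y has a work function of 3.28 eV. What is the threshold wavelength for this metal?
378.00 nm

The threshold wavelength is when the photon energy equals the work function:
hc/λ₀ = φ

Solving for λ₀:
λ₀ = hc/φ = (6.626×10⁻³⁴ J·s)(3×10⁸ m/s) / (3.28 eV × 1.602×10⁻¹⁹ J/eV)
λ₀ = 378.00 nm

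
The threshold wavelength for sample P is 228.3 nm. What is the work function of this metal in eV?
5.43 eV

At the threshold wavelength, photon energy equals work function:
φ = hc/λ₀

Calculating:
φ = (6.626×10⁻³⁴ J·s)(3×10⁸ m/s) / (228.3×10⁻⁹ m)
φ = 5.43 eV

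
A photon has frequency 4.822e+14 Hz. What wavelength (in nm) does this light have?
621.72 nm

Using the wave equation: c = fλ

Solving for wavelength:
λ = c/f = (3×10⁸ m/s) / (4.822e+14 Hz)
λ = 621.72 nm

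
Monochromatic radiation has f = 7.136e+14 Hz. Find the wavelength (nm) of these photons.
420.11 nm

Using the wave equation: c = fλ

Solving for wavelength:
λ = c/f = (3×10⁸ m/s) / (7.136e+14 Hz)
λ = 420.11 nm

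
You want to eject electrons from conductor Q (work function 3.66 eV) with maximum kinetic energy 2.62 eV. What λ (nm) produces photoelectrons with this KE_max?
197.43 nm

From Einstein's equation: KE_max = hc/λ - φ

Rearranging for λ:
hc/λ = KE_max + φ
λ = hc/(KE_max + φ)

Required photon energy:
E_photon = KE_max + φ = 2.62 + 3.66 = 6.28 eV

Required wavelength:
λ = hc/E_photon = (6.626×10⁻³⁴)(3×10⁸) / (6.28 × 1.602×10⁻¹⁹)
λ = 197.43 nm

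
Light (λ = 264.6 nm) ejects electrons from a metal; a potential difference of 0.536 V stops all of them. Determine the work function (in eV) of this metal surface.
4.15 eV

The stopping potential gives the maximum kinetic energy: KE_max = eV_s = 0.536 eV

From Einstein's photoelectric equation: KE_max = hc/λ - φ
Rearranging: φ = hc/λ - KE_max

Calculate photon energy:
E_photon = hc/λ = (6.626×10⁻³⁴ J·s)(3×10⁸ m/s) / (264.6×10⁻⁹ m) = 4.6857 eV

Therefore:
φ = 4.6857 - 0.536 = 4.15 eV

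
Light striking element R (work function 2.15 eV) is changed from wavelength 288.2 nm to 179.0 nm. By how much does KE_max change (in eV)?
2.6245 eV

Using Einstein's equation: KE_max = hc/λ - φ

For λ₁ = 288.2 nm:
KE₁ = hc/λ₁ - φ = 4.3020 - 2.15 = 2.1520 eV

For λ₂ = 179.0 nm:
KE₂ = hc/λ₂ - φ = 6.9265 - 2.15 = 4.7765 eV

Change in KE:
ΔKE = KE₂ - KE₁ = 4.7765 - 2.1520 = 2.6245 eV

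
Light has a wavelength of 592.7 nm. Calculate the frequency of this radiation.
5.0581e+14 Hz

Using the wave equation: c = fλ

Solving for frequency:
f = c/λ = (3×10⁸ m/s) / (592.7×10⁻⁹ m)
f = 5.0581e+14 Hz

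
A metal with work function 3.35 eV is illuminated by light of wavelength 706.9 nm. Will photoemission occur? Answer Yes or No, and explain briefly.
No

For photoemission, the photon energy must exceed the work function.

Photon energy: E = hc/λ = 1.7539 eV
Work function: φ = 3.35 eV

Since E_photon (1.7539 eV) < φ (3.35 eV), photoemission will NOT occur.
The threshold wavelength is λ₀ = hc/φ = 370.1 nm.
Since 706.9 nm > 370.1 nm, the photons lack sufficient energy.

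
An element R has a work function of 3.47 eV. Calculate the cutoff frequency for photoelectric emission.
8.3904e+14 Hz

The threshold frequency is when the photon energy equals the work function:
hf₀ = φ

Solving for f₀:
f₀ = φ/h = (3.47 eV × 1.602×10⁻¹⁹ J/eV) / (6.626×10⁻³⁴ J·s)
f₀ = 8.3904e+14 Hz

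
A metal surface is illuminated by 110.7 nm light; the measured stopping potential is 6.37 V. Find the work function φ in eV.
4.83 eV

The stopping potential gives the maximum kinetic energy: KE_max = eV_s = 6.37 eV

From Einstein's photoelectric equation: KE_max = hc/λ - φ
Rearranging: φ = hc/λ - KE_max

Calculate photon energy:
E_photon = hc/λ = (6.626×10⁻³⁴ J·s)(3×10⁸ m/s) / (110.7×10⁻⁹ m) = 11.2000 eV

Therefore:
φ = 11.2000 - 6.37 = 4.83 eV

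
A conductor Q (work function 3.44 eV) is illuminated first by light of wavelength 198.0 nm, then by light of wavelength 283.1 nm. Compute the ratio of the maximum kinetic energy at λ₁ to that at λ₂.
3.0035

Using Einstein's equation: KE_max = hc/λ - φ

For λ₁ = 198.0 nm:
E₁ = hc/λ₁ = 6.2618 eV
KE₁ = E₁ - φ = 6.2618 - 3.44 = 2.8218 eV

For λ₂ = 283.1 nm:
E₂ = hc/λ₂ = 4.3795 eV
KE₂ = E₂ - φ = 4.3795 - 3.44 = 0.9395 eV

Ratio: KE₁/KE₂ = 2.8218/0.9395 = 3.0035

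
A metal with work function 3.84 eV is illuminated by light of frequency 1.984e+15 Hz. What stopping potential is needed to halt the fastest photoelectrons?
4.3652 V

The stopping potential V_s satisfies: eV_s = KE_max

First, find KE_max using Einstein's equation:
E_photon = hf = (6.626×10⁻³⁴ J·s)(1.984e+15 Hz) = 8.2052 eV
KE_max = E_photon - φ = 8.2052 - 3.84 = 4.3652 eV

Since eV_s = KE_max:
V_s = KE_max/e = 4.3652 V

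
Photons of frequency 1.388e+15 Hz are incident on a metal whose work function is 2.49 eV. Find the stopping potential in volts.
3.2503 V

The stopping potential V_s satisfies: eV_s = KE_max

First, find KE_max using Einstein's equation:
E_photon = hf = (6.626×10⁻³⁴ J·s)(1.388e+15 Hz) = 5.7403 eV
KE_max = E_photon - φ = 5.7403 - 2.49 = 3.2503 eV

Since eV_s = KE_max:
V_s = KE_max/e = 3.2503 V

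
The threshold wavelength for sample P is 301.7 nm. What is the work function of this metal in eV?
4.11 eV

At the threshold wavelength, photon energy equals work function:
φ = hc/λ₀

Calculating:
φ = (6.626×10⁻³⁴ J·s)(3×10⁸ m/s) / (301.7×10⁻⁹ m)
φ = 4.11 eV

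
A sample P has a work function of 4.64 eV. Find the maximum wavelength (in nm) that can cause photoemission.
267.21 nm

The threshold wavelength is when the photon energy equals the work function:
hc/λ₀ = φ

Solving for λ₀:
λ₀ = hc/φ = (6.626×10⁻³⁴ J·s)(3×10⁸ m/s) / (4.64 eV × 1.602×10⁻¹⁹ J/eV)
λ₀ = 267.21 nm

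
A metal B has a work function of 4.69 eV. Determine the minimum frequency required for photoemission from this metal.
1.1340e+15 Hz

The threshold frequency is when the photon energy equals the work function:
hf₀ = φ

Solving for f₀:
f₀ = φ/h = (4.69 eV × 1.602×10⁻¹⁹ J/eV) / (6.626×10⁻³⁴ J·s)
f₀ = 1.1340e+15 Hz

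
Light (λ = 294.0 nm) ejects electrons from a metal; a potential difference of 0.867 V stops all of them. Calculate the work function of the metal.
3.35 eV

The stopping potential gives the maximum kinetic energy: KE_max = eV_s = 0.867 eV

From Einstein's photoelectric equation: KE_max = hc/λ - φ
Rearranging: φ = hc/λ - KE_max

Calculate photon energy:
E_photon = hc/λ = (6.626×10⁻³⁴ J·s)(3×10⁸ m/s) / (294.0×10⁻⁹ m) = 4.2171 eV

Therefore:
φ = 4.2171 - 0.867 = 3.35 eV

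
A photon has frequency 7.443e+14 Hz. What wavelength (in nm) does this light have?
402.78 nm

Using the wave equation: c = fλ

Solving for wavelength:
λ = c/f = (3×10⁸ m/s) / (7.443e+14 Hz)
λ = 402.78 nm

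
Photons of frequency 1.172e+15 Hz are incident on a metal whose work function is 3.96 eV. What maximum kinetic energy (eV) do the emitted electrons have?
0.8870 eV

Using Einstein's photoelectric equation: KE_max = hf - φ

First, calculate the photon energy:
E_photon = hf = (6.626×10⁻³⁴ J·s)(1.172e+15 Hz)
E_photon = 4.8470 eV

Then, the maximum kinetic energy:
KE_max = E_photon - φ = 4.8470 eV - 3.96 eV = 0.8870 eV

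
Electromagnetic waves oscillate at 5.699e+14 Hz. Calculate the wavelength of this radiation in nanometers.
526.04 nm

Using the wave equation: c = fλ

Solving for wavelength:
λ = c/f = (3×10⁸ m/s) / (5.699e+14 Hz)
λ = 526.04 nm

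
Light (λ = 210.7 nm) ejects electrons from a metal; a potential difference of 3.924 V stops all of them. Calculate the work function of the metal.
1.96 eV

The stopping potential gives the maximum kinetic energy: KE_max = eV_s = 3.924 eV

From Einstein's photoelectric equation: KE_max = hc/λ - φ
Rearranging: φ = hc/λ - KE_max

Calculate photon energy:
E_photon = hc/λ = (6.626×10⁻³⁴ J·s)(3×10⁸ m/s) / (210.7×10⁻⁹ m) = 5.8844 eV

Therefore:
φ = 5.8844 - 3.924 = 1.96 eV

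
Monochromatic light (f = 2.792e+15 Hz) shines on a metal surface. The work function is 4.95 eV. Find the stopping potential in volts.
6.5968 V

The stopping potential V_s satisfies: eV_s = KE_max

First, find KE_max using Einstein's equation:
E_photon = hf = (6.626×10⁻³⁴ J·s)(2.792e+15 Hz) = 11.5468 eV
KE_max = E_photon - φ = 11.5468 - 4.95 = 6.5968 eV

Since eV_s = KE_max:
V_s = KE_max/e = 6.5968 V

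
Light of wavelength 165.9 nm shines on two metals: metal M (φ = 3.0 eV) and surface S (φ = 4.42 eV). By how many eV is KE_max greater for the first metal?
1.4200 eV

Using KE_max = hc/λ - φ for each metal:

Photon energy: E = hc/λ = 7.4734 eV

For metal M (φ₁ = 3.0 eV):
KE₁ = E - φ₁ = 7.4734 - 3.0 = 4.4734 eV

For surface S (φ₂ = 4.42 eV):
KE₂ = E - φ₂ = 7.4734 - 4.42 = 3.0534 eV

Difference:
ΔKE = KE₁ - KE₂ = 4.4734 - 3.0534 = 1.4200 eV

Note: The difference equals the difference in work functions: 4.42 - 3.0 = 1.42 eV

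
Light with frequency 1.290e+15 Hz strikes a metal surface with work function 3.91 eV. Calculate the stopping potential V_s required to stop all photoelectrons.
1.4250 V

The stopping potential V_s satisfies: eV_s = KE_max

First, find KE_max using Einstein's equation:
E_photon = hf = (6.626×10⁻³⁴ J·s)(1.290e+15 Hz) = 5.3350 eV
KE_max = E_photon - φ = 5.3350 - 3.91 = 1.4250 eV

Since eV_s = KE_max:
V_s = KE_max/e = 1.4250 V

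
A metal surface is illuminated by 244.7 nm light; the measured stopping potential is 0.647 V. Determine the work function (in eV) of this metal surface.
4.42 eV

The stopping potential gives the maximum kinetic energy: KE_max = eV_s = 0.647 eV

From Einstein's photoelectric equation: KE_max = hc/λ - φ
Rearranging: φ = hc/λ - KE_max

Calculate photon energy:
E_photon = hc/λ = (6.626×10⁻³⁴ J·s)(3×10⁸ m/s) / (244.7×10⁻⁹ m) = 5.0668 eV

Therefore:
φ = 5.0668 - 0.647 = 4.42 eV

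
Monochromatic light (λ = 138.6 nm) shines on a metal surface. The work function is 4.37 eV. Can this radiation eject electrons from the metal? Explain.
Yes

For photoemission, the photon energy must exceed the work function.

Photon energy: E = hc/λ = 8.9455 eV
Work function: φ = 4.37 eV

Since E_photon (8.9455 eV) > φ (4.37 eV), photoemission WILL occur.
The threshold wavelength is λ₀ = hc/φ = 283.7 nm.
Since 138.6 nm < 283.7 nm, the light has sufficient energy.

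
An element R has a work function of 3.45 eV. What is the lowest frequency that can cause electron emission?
8.3421e+14 Hz

The threshold frequency is when the photon energy equals the work function:
hf₀ = φ

Solving for f₀:
f₀ = φ/h = (3.45 eV × 1.602×10⁻¹⁹ J/eV) / (6.626×10⁻³⁴ J·s)
f₀ = 8.3421e+14 Hz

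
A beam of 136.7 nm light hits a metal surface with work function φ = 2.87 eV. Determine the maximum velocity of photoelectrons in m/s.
1.4768e+06 m/s

First, find the maximum kinetic energy:
E_photon = hc/λ = 9.0698 eV
KE_max = E_photon - φ = 9.0698 - 2.87 = 6.1998 eV

Convert to Joules: KE_max = 6.1998 × 1.602×10⁻¹⁹ J = 9.9332e-19 J

Then use KE = ½mv² to find velocity:
v = √(2·KE/m) = √(2 × 9.9332e-19 J / 9.109e-31 kg)
v = 1.4768e+06 m/s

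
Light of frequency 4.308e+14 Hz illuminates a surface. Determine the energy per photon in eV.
1.7816 eV

Using E = hf:

E = hf = (6.626×10⁻³⁴ J·s)(4.308e+14 Hz)
E = 1.7816 eV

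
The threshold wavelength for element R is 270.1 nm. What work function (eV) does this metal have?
4.59 eV

At the threshold wavelength, photon energy equals work function:
φ = hc/λ₀

Calculating:
φ = (6.626×10⁻³⁴ J·s)(3×10⁸ m/s) / (270.1×10⁻⁹ m)
φ = 4.59 eV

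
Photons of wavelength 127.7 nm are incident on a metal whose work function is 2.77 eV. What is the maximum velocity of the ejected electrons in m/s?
1.5623e+06 m/s

First, find the maximum kinetic energy:
E_photon = hc/λ = 9.7090 eV
KE_max = E_photon - φ = 9.7090 - 2.77 = 6.9390 eV

Convert to Joules: KE_max = 6.9390 × 1.602×10⁻¹⁹ J = 1.1118e-18 J

Then use KE = ½mv² to find velocity:
v = √(2·KE/m) = √(2 × 1.1118e-18 J / 9.109e-31 kg)
v = 1.5623e+06 m/s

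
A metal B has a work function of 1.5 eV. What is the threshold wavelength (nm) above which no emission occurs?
826.56 nm

The threshold wavelength is when the photon energy equals the work function:
hc/λ₀ = φ

Solving for λ₀:
λ₀ = hc/φ = (6.626×10⁻³⁴ J·s)(3×10⁸ m/s) / (1.5 eV × 1.602×10⁻¹⁹ J/eV)
λ₀ = 826.56 nm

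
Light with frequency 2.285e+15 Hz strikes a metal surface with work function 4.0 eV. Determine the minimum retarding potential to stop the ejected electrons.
5.4500 V

The stopping potential V_s satisfies: eV_s = KE_max

First, find KE_max using Einstein's equation:
E_photon = hf = (6.626×10⁻³⁴ J·s)(2.285e+15 Hz) = 9.4500 eV
KE_max = E_photon - φ = 9.4500 - 4.0 = 5.4500 eV

Since eV_s = KE_max:
V_s = KE_max/e = 5.4500 V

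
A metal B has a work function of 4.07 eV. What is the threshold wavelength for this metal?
304.63 nm

The threshold wavelength is when the photon energy equals the work function:
hc/λ₀ = φ

Solving for λ₀:
λ₀ = hc/φ = (6.626×10⁻³⁴ J·s)(3×10⁸ m/s) / (4.07 eV × 1.602×10⁻¹⁹ J/eV)
λ₀ = 304.63 nm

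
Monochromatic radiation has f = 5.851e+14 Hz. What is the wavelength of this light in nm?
512.38 nm

Using the wave equation: c = fλ

Solving for wavelength:
λ = c/f = (3×10⁸ m/s) / (5.851e+14 Hz)
λ = 512.38 nm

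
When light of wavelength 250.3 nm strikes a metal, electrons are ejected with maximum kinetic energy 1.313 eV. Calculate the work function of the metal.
3.64 eV

From Einstein's photoelectric equation: KE_max = hf - φ = hc/λ - φ

Rearranging for φ:
φ = hc/λ - KE_max

Calculate photon energy:
E_photon = hc/λ = 4.9534 eV

Therefore:
φ = 4.9534 - 1.313 = 3.64 eV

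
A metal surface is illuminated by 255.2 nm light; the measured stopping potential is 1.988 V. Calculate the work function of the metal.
2.87 eV

The stopping potential gives the maximum kinetic energy: KE_max = eV_s = 1.988 eV

From Einstein's photoelectric equation: KE_max = hc/λ - φ
Rearranging: φ = hc/λ - KE_max

Calculate photon energy:
E_photon = hc/λ = (6.626×10⁻³⁴ J·s)(3×10⁸ m/s) / (255.2×10⁻⁹ m) = 4.8583 eV

Therefore:
φ = 4.8583 - 1.988 = 2.87 eV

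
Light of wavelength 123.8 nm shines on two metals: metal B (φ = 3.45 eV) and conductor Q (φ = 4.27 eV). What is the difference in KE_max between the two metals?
0.8200 eV

Using KE_max = hc/λ - φ for each metal:

Photon energy: E = hc/λ = 10.0149 eV

For metal B (φ₁ = 3.45 eV):
KE₁ = E - φ₁ = 10.0149 - 3.45 = 6.5649 eV

For conductor Q (φ₂ = 4.27 eV):
KE₂ = E - φ₂ = 10.0149 - 4.27 = 5.7449 eV

Difference:
ΔKE = KE₁ - KE₂ = 6.5649 - 5.7449 = 0.8200 eV

Note: The difference equals the difference in work functions: 4.27 - 3.45 = 0.82 eV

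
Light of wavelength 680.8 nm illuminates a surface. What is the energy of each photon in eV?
1.8212 eV

Using E = hf = hc/λ:

E = hc/λ = (6.626×10⁻³⁴ J·s)(3×10⁸ m/s) / (680.8×10⁻⁹ m)
E = 1.8212 eV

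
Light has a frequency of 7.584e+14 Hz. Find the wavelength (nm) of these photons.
395.30 nm

Using the wave equation: c = fλ

Solving for wavelength:
λ = c/f = (3×10⁸ m/s) / (7.584e+14 Hz)
λ = 395.30 nm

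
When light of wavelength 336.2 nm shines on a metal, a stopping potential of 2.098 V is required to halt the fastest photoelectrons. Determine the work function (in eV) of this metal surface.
1.59 eV

The stopping potential gives the maximum kinetic energy: KE_max = eV_s = 2.098 eV

From Einstein's photoelectric equation: KE_max = hc/λ - φ
Rearranging: φ = hc/λ - KE_max

Calculate photon energy:
E_photon = hc/λ = (6.626×10⁻³⁴ J·s)(3×10⁸ m/s) / (336.2×10⁻⁹ m) = 3.6878 eV

Therefore:
φ = 3.6878 - 2.098 = 1.59 eV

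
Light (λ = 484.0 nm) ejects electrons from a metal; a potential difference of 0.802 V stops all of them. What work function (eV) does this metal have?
1.76 eV

The stopping potential gives the maximum kinetic energy: KE_max = eV_s = 0.802 eV

From Einstein's photoelectric equation: KE_max = hc/λ - φ
Rearranging: φ = hc/λ - KE_max

Calculate photon energy:
E_photon = hc/λ = (6.626×10⁻³⁴ J·s)(3×10⁸ m/s) / (484.0×10⁻⁹ m) = 2.5617 eV

Therefore:
φ = 2.5617 - 0.802 = 1.76 eV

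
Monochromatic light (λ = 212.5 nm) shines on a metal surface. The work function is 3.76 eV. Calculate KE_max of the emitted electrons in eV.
2.0746 eV

Using Einstein's photoelectric equation: KE_max = hf - φ = hc/λ - φ

First, calculate the photon energy:
E_photon = hc/λ = (6.626×10⁻³⁴ J·s)(3×10⁸ m/s) / (212.5×10⁻⁹ m)
E_photon = 5.8346 eV

Then, the maximum kinetic energy:
KE_max = E_photon - φ = 5.8346 eV - 3.76 eV = 2.0746 eV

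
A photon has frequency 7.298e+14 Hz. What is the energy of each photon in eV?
3.0182 eV

Using E = hf:

E = hf = (6.626×10⁻³⁴ J·s)(7.298e+14 Hz)
E = 3.0182 eV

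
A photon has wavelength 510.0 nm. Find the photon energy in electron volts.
2.4311 eV

Using E = hf = hc/λ:

E = hc/λ = (6.626×10⁻³⁴ J·s)(3×10⁸ m/s) / (510.0×10⁻⁹ m)
E = 2.4311 eV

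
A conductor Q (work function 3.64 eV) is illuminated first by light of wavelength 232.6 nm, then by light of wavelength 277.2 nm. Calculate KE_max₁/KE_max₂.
2.0299

Using Einstein's equation: KE_max = hc/λ - φ

For λ₁ = 232.6 nm:
E₁ = hc/λ₁ = 5.3304 eV
KE₁ = E₁ - φ = 5.3304 - 3.64 = 1.6904 eV

For λ₂ = 277.2 nm:
E₂ = hc/λ₂ = 4.4727 eV
KE₂ = E₂ - φ = 4.4727 - 3.64 = 0.8327 eV

Ratio: KE₁/KE₂ = 1.6904/0.8327 = 2.0299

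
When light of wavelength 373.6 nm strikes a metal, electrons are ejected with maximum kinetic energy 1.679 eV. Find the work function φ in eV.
1.64 eV

From Einstein's photoelectric equation: KE_max = hf - φ = hc/λ - φ

Rearranging for φ:
φ = hc/λ - KE_max

Calculate photon energy:
E_photon = hc/λ = 3.3186 eV

Therefore:
φ = 3.3186 - 1.679 = 1.64 eV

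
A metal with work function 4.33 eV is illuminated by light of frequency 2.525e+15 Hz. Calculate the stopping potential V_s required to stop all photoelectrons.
6.1126 V

The stopping potential V_s satisfies: eV_s = KE_max

First, find KE_max using Einstein's equation:
E_photon = hf = (6.626×10⁻³⁴ J·s)(2.525e+15 Hz) = 10.4426 eV
KE_max = E_photon - φ = 10.4426 - 4.33 = 6.1126 eV

Since eV_s = KE_max:
V_s = KE_max/e = 6.1126 V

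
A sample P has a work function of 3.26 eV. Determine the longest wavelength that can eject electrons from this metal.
380.32 nm

The threshold wavelength is when the photon energy equals the work function:
hc/λ₀ = φ

Solving for λ₀:
λ₀ = hc/φ = (6.626×10⁻³⁴ J·s)(3×10⁸ m/s) / (3.26 eV × 1.602×10⁻¹⁹ J/eV)
λ₀ = 380.32 nm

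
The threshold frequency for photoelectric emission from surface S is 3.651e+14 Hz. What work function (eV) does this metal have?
1.51 eV

At the threshold frequency, photon energy equals work function:
φ = hf₀

Calculating:
φ = (6.626×10⁻³⁴ J·s)(3.651e+14 Hz)
φ = 1.51 eV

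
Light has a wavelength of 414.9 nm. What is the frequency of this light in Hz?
7.2257e+14 Hz

Using the wave equation: c = fλ

Solving for frequency:
f = c/λ = (3×10⁸ m/s) / (414.9×10⁻⁹ m)
f = 7.2257e+14 Hz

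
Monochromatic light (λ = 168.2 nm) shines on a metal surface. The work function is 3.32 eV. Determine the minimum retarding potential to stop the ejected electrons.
4.0512 V

The stopping potential V_s satisfies: eV_s = KE_max

First, find KE_max using Einstein's equation:
E_photon = hc/λ = 7.3712 eV
KE_max = E_photon - φ = 7.3712 - 3.32 = 4.0512 eV

Since eV_s = KE_max:
V_s = KE_max/e = 4.0512 V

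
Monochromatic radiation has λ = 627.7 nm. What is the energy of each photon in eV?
1.9752 eV

Using E = hf = hc/λ:

E = hc/λ = (6.626×10⁻³⁴ J·s)(3×10⁸ m/s) / (627.7×10⁻⁹ m)
E = 1.9752 eV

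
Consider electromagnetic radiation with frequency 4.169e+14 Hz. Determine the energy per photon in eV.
1.7242 eV

Using E = hf:

E = hf = (6.626×10⁻³⁴ J·s)(4.169e+14 Hz)
E = 1.7242 eV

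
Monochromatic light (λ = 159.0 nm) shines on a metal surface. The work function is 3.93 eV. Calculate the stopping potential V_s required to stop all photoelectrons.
3.8677 V

The stopping potential V_s satisfies: eV_s = KE_max

First, find KE_max using Einstein's equation:
E_photon = hc/λ = 7.7977 eV
KE_max = E_photon - φ = 7.7977 - 3.93 = 3.8677 eV

Since eV_s = KE_max:
V_s = KE_max/e = 3.8677 V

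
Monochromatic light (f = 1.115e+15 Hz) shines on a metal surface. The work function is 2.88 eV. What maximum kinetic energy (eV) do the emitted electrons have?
1.7313 eV

Using Einstein's photoelectric equation: KE_max = hf - φ

First, calculate the photon energy:
E_photon = hf = (6.626×10⁻³⁴ J·s)(1.115e+15 Hz)
E_photon = 4.6113 eV

Then, the maximum kinetic energy:
KE_max = E_photon - φ = 4.6113 eV - 2.88 eV = 1.7313 eV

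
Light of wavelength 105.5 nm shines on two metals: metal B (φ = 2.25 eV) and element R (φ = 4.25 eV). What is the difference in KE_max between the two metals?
2.0000 eV

Using KE_max = hc/λ - φ for each metal:

Photon energy: E = hc/λ = 11.7521 eV

For metal B (φ₁ = 2.25 eV):
KE₁ = E - φ₁ = 11.7521 - 2.25 = 9.5021 eV

For element R (φ₂ = 4.25 eV):
KE₂ = E - φ₂ = 11.7521 - 4.25 = 7.5021 eV

Difference:
ΔKE = KE₁ - KE₂ = 9.5021 - 7.5021 = 2.0000 eV

Note: The difference equals the difference in work functions: 4.25 - 2.25 = 2.00 eV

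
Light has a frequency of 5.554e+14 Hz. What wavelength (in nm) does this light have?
539.78 nm

Using the wave equation: c = fλ

Solving for wavelength:
λ = c/f = (3×10⁸ m/s) / (5.554e+14 Hz)
λ = 539.78 nm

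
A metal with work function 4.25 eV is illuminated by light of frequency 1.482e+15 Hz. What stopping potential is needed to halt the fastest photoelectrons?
1.8791 V

The stopping potential V_s satisfies: eV_s = KE_max

First, find KE_max using Einstein's equation:
E_photon = hf = (6.626×10⁻³⁴ J·s)(1.482e+15 Hz) = 6.1291 eV
KE_max = E_photon - φ = 6.1291 - 4.25 = 1.8791 eV

Since eV_s = KE_max:
V_s = KE_max/e = 1.8791 V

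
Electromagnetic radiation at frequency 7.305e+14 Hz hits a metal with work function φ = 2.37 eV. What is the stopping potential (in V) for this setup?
0.6511 V

The stopping potential V_s satisfies: eV_s = KE_max

First, find KE_max using Einstein's equation:
E_photon = hf = (6.626×10⁻³⁴ J·s)(7.305e+14 Hz) = 3.0211 eV
KE_max = E_photon - φ = 3.0211 - 2.37 = 0.6511 eV

Since eV_s = KE_max:
V_s = KE_max/e = 0.6511 V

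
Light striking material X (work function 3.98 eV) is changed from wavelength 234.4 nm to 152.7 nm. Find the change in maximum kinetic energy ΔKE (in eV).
2.8300 eV

Using Einstein's equation: KE_max = hc/λ - φ

For λ₁ = 234.4 nm:
KE₁ = hc/λ₁ - φ = 5.2894 - 3.98 = 1.3094 eV

For λ₂ = 152.7 nm:
KE₂ = hc/λ₂ - φ = 8.1195 - 3.98 = 4.1395 eV

Change in KE:
ΔKE = KE₂ - KE₁ = 4.1395 - 1.3094 = 2.8300 eV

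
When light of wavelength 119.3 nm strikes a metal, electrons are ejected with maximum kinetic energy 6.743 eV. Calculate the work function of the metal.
3.65 eV

From Einstein's photoelectric equation: KE_max = hf - φ = hc/λ - φ

Rearranging for φ:
φ = hc/λ - KE_max

Calculate photon energy:
E_photon = hc/λ = 10.3926 eV

Therefore:
φ = 10.3926 - 6.743 = 3.65 eV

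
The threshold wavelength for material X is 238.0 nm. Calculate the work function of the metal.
5.21 eV

At the threshold wavelength, photon energy equals work function:
φ = hc/λ₀

Calculating:
φ = (6.626×10⁻³⁴ J·s)(3×10⁸ m/s) / (238.0×10⁻⁹ m)
φ = 5.21 eV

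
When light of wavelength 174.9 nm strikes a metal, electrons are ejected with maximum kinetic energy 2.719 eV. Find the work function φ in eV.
4.37 eV

From Einstein's photoelectric equation: KE_max = hf - φ = hc/λ - φ

Rearranging for φ:
φ = hc/λ - KE_max

Calculate photon energy:
E_photon = hc/λ = 7.0889 eV

Therefore:
φ = 7.0889 - 2.719 = 4.37 eV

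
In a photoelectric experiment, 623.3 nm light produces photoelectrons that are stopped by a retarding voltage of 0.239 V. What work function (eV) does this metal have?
1.75 eV

The stopping potential gives the maximum kinetic energy: KE_max = eV_s = 0.239 eV

From Einstein's photoelectric equation: KE_max = hc/λ - φ
Rearranging: φ = hc/λ - KE_max

Calculate photon energy:
E_photon = hc/λ = (6.626×10⁻³⁴ J·s)(3×10⁸ m/s) / (623.3×10⁻⁹ m) = 1.9892 eV

Therefore:
φ = 1.9892 - 0.239 = 1.75 eV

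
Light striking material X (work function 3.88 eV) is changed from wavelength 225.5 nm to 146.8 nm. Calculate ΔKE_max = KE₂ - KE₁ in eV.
2.9476 eV

Using Einstein's equation: KE_max = hc/λ - φ

For λ₁ = 225.5 nm:
KE₁ = hc/λ₁ - φ = 5.4982 - 3.88 = 1.6182 eV

For λ₂ = 146.8 nm:
KE₂ = hc/λ₂ - φ = 8.4458 - 3.88 = 4.5658 eV

Change in KE:
ΔKE = KE₂ - KE₁ = 4.5658 - 1.6182 = 2.9476 eV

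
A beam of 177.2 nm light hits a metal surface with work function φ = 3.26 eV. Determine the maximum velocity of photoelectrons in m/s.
1.1465e+06 m/s

First, find the maximum kinetic energy:
E_photon = hc/λ = 6.9969 eV
KE_max = E_photon - φ = 6.9969 - 3.26 = 3.7369 eV

Convert to Joules: KE_max = 3.7369 × 1.602×10⁻¹⁹ J = 5.9871e-19 J

Then use KE = ½mv² to find velocity:
v = √(2·KE/m) = √(2 × 5.9871e-19 J / 9.109e-31 kg)
v = 1.1465e+06 m/s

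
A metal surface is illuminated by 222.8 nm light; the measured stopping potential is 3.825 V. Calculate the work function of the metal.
1.74 eV

The stopping potential gives the maximum kinetic energy: KE_max = eV_s = 3.825 eV

From Einstein's photoelectric equation: KE_max = hc/λ - φ
Rearranging: φ = hc/λ - KE_max

Calculate photon energy:
E_photon = hc/λ = (6.626×10⁻³⁴ J·s)(3×10⁸ m/s) / (222.8×10⁻⁹ m) = 5.5648 eV

Therefore:
φ = 5.5648 - 3.825 = 1.74 eV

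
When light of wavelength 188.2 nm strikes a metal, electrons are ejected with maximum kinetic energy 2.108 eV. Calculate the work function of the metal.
4.48 eV

From Einstein's photoelectric equation: KE_max = hf - φ = hc/λ - φ

Rearranging for φ:
φ = hc/λ - KE_max

Calculate photon energy:
E_photon = hc/λ = 6.5879 eV

Therefore:
φ = 6.5879 - 2.108 = 4.48 eV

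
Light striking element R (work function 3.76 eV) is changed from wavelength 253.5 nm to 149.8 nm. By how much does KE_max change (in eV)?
3.3858 eV

Using Einstein's equation: KE_max = hc/λ - φ

For λ₁ = 253.5 nm:
KE₁ = hc/λ₁ - φ = 4.8909 - 3.76 = 1.1309 eV

For λ₂ = 149.8 nm:
KE₂ = hc/λ₂ - φ = 8.2766 - 3.76 = 4.5166 eV

Change in KE:
ΔKE = KE₂ - KE₁ = 4.5166 - 1.1309 = 3.3858 eV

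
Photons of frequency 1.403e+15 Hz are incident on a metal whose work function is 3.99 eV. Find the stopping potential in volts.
1.8123 V

The stopping potential V_s satisfies: eV_s = KE_max

First, find KE_max using Einstein's equation:
E_photon = hf = (6.626×10⁻³⁴ J·s)(1.403e+15 Hz) = 5.8023 eV
KE_max = E_photon - φ = 5.8023 - 3.99 = 1.8123 eV

Since eV_s = KE_max:
V_s = KE_max/e = 1.8123 V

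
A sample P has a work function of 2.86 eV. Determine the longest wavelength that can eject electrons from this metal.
433.51 nm

The threshold wavelength is when the photon energy equals the work function:
hc/λ₀ = φ

Solving for λ₀:
λ₀ = hc/φ = (6.626×10⁻³⁴ J·s)(3×10⁸ m/s) / (2.86 eV × 1.602×10⁻¹⁹ J/eV)
λ₀ = 433.51 nm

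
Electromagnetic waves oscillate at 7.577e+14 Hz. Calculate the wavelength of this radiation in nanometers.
395.66 nm

Using the wave equation: c = fλ

Solving for wavelength:
λ = c/f = (3×10⁸ m/s) / (7.577e+14 Hz)
λ = 395.66 nm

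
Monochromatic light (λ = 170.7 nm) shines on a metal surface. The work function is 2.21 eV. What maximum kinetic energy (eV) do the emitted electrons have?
5.0533 eV

Using Einstein's photoelectric equation: KE_max = hf - φ = hc/λ - φ

First, calculate the photon energy:
E_photon = hc/λ = (6.626×10⁻³⁴ J·s)(3×10⁸ m/s) / (170.7×10⁻⁹ m)
E_photon = 7.2633 eV

Then, the maximum kinetic energy:
KE_max = E_photon - φ = 7.2633 eV - 2.21 eV = 5.0533 eV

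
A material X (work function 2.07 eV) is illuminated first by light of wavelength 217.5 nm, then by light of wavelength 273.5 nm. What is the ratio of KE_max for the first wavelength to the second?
1.4738

Using Einstein's equation: KE_max = hc/λ - φ

For λ₁ = 217.5 nm:
E₁ = hc/λ₁ = 5.7004 eV
KE₁ = E₁ - φ = 5.7004 - 2.07 = 3.6304 eV

For λ₂ = 273.5 nm:
E₂ = hc/λ₂ = 4.5332 eV
KE₂ = E₂ - φ = 4.5332 - 2.07 = 2.4632 eV

Ratio: KE₁/KE₂ = 3.6304/2.4632 = 1.4738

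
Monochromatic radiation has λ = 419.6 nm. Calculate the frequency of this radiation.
7.1447e+14 Hz

Using the wave equation: c = fλ

Solving for frequency:
f = c/λ = (3×10⁸ m/s) / (419.6×10⁻⁹ m)
f = 7.1447e+14 Hz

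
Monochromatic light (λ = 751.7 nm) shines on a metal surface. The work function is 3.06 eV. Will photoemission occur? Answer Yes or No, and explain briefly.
No

For photoemission, the photon energy must exceed the work function.

Photon energy: E = hc/λ = 1.6494 eV
Work function: φ = 3.06 eV

Since E_photon (1.6494 eV) < φ (3.06 eV), photoemission will NOT occur.
The threshold wavelength is λ₀ = hc/φ = 405.2 nm.
Since 751.7 nm > 405.2 nm, the photons lack sufficient energy.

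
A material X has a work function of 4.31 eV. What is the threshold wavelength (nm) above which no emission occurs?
287.67 nm

The threshold wavelength is when the photon energy equals the work function:
hc/λ₀ = φ

Solving for λ₀:
λ₀ = hc/φ = (6.626×10⁻³⁴ J·s)(3×10⁸ m/s) / (4.31 eV × 1.602×10⁻¹⁹ J/eV)
λ₀ = 287.67 nm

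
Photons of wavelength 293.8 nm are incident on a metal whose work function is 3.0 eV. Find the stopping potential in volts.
1.2200 V

The stopping potential V_s satisfies: eV_s = KE_max

First, find KE_max using Einstein's equation:
E_photon = hc/λ = 4.2200 eV
KE_max = E_photon - φ = 4.2200 - 3.0 = 1.2200 eV

Since eV_s = KE_max:
V_s = KE_max/e = 1.2200 V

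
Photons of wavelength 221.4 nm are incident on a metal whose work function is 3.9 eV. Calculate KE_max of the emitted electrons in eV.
1.7000 eV

Using Einstein's photoelectric equation: KE_max = hf - φ = hc/λ - φ

First, calculate the photon energy:
E_photon = hc/λ = (6.626×10⁻³⁴ J·s)(3×10⁸ m/s) / (221.4×10⁻⁹ m)
E_photon = 5.6000 eV

Then, the maximum kinetic energy:
KE_max = E_photon - φ = 5.6000 eV - 3.9 eV = 1.7000 eV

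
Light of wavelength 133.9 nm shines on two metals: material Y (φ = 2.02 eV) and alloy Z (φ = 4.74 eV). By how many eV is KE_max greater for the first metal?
2.7200 eV

Using KE_max = hc/λ - φ for each metal:

Photon energy: E = hc/λ = 9.2595 eV

For material Y (φ₁ = 2.02 eV):
KE₁ = E - φ₁ = 9.2595 - 2.02 = 7.2395 eV

For alloy Z (φ₂ = 4.74 eV):
KE₂ = E - φ₂ = 9.2595 - 4.74 = 4.5195 eV

Difference:
ΔKE = KE₁ - KE₂ = 7.2395 - 4.5195 = 2.7200 eV

Note: The difference equals the difference in work functions: 4.74 - 2.02 = 2.72 eV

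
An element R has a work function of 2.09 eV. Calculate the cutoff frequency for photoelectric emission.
5.0536e+14 Hz

The threshold frequency is when the photon energy equals the work function:
hf₀ = φ

Solving for f₀:
f₀ = φ/h = (2.09 eV × 1.602×10⁻¹⁹ J/eV) / (6.626×10⁻³⁴ J·s)
f₀ = 5.0536e+14 Hz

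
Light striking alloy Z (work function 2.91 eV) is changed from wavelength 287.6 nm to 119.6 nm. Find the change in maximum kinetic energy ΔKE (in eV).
6.0556 eV

Using Einstein's equation: KE_max = hc/λ - φ

For λ₁ = 287.6 nm:
KE₁ = hc/λ₁ - φ = 4.3110 - 2.91 = 1.4010 eV

For λ₂ = 119.6 nm:
KE₂ = hc/λ₂ - φ = 10.3666 - 2.91 = 7.4566 eV

Change in KE:
ΔKE = KE₂ - KE₁ = 7.4566 - 1.4010 = 6.0556 eV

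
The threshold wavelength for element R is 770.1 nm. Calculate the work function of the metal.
1.61 eV

At the threshold wavelength, photon energy equals work function:
φ = hc/λ₀

Calculating:
φ = (6.626×10⁻³⁴ J·s)(3×10⁸ m/s) / (770.1×10⁻⁹ m)
φ = 1.61 eV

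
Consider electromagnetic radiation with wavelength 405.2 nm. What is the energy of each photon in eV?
3.0598 eV

Using E = hf = hc/λ:

E = hc/λ = (6.626×10⁻³⁴ J·s)(3×10⁸ m/s) / (405.2×10⁻⁹ m)
E = 3.0598 eV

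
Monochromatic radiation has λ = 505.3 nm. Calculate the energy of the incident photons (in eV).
2.4537 eV

Using E = hf = hc/λ:

E = hc/λ = (6.626×10⁻³⁴ J·s)(3×10⁸ m/s) / (505.3×10⁻⁹ m)
E = 2.4537 eV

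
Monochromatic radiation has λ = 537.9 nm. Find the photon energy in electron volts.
2.3050 eV

Using E = hf = hc/λ:

E = hc/λ = (6.626×10⁻³⁴ J·s)(3×10⁸ m/s) / (537.9×10⁻⁹ m)
E = 2.3050 eV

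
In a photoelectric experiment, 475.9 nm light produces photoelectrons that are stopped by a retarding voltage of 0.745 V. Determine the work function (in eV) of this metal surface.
1.86 eV

The stopping potential gives the maximum kinetic energy: KE_max = eV_s = 0.745 eV

From Einstein's photoelectric equation: KE_max = hc/λ - φ
Rearranging: φ = hc/λ - KE_max

Calculate photon energy:
E_photon = hc/λ = (6.626×10⁻³⁴ J·s)(3×10⁸ m/s) / (475.9×10⁻⁹ m) = 2.6053 eV

Therefore:
φ = 2.6053 - 0.745 = 1.86 eV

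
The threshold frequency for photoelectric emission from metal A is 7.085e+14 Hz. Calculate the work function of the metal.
2.93 eV

At the threshold frequency, photon energy equals work function:
φ = hf₀

Calculating:
φ = (6.626×10⁻³⁴ J·s)(7.085e+14 Hz)
φ = 2.93 eV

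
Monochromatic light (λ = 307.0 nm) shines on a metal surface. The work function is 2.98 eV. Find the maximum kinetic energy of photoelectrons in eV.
1.0586 eV

Using Einstein's photoelectric equation: KE_max = hf - φ = hc/λ - φ

First, calculate the photon energy:
E_photon = hc/λ = (6.626×10⁻³⁴ J·s)(3×10⁸ m/s) / (307.0×10⁻⁹ m)
E_photon = 4.0386 eV

Then, the maximum kinetic energy:
KE_max = E_photon - φ = 4.0386 eV - 2.98 eV = 1.0586 eV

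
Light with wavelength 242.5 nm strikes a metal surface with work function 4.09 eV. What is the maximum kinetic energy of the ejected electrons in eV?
1.0228 eV

Using Einstein's photoelectric equation: KE_max = hf - φ = hc/λ - φ

First, calculate the photon energy:
E_photon = hc/λ = (6.626×10⁻³⁴ J·s)(3×10⁸ m/s) / (242.5×10⁻⁹ m)
E_photon = 5.1128 eV

Then, the maximum kinetic energy:
KE_max = E_photon - φ = 5.1128 eV - 4.09 eV = 1.0228 eV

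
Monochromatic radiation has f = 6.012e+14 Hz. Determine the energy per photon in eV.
2.4864 eV

Using E = hf:

E = hf = (6.626×10⁻³⁴ J·s)(6.012e+14 Hz)
E = 2.4864 eV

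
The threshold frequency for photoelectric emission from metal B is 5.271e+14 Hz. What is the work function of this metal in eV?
2.18 eV

At the threshold frequency, photon energy equals work function:
φ = hf₀

Calculating:
φ = (6.626×10⁻³⁴ J·s)(5.271e+14 Hz)
φ = 2.18 eV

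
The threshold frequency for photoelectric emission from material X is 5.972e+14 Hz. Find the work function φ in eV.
2.47 eV

At the threshold frequency, photon energy equals work function:
φ = hf₀

Calculating:
φ = (6.626×10⁻³⁴ J·s)(5.972e+14 Hz)
φ = 2.47 eV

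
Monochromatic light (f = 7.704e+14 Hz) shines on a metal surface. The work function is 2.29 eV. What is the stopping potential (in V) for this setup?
0.8961 V

The stopping potential V_s satisfies: eV_s = KE_max

First, find KE_max using Einstein's equation:
E_photon = hf = (6.626×10⁻³⁴ J·s)(7.704e+14 Hz) = 3.1861 eV
KE_max = E_photon - φ = 3.1861 - 2.29 = 0.8961 eV

Since eV_s = KE_max:
V_s = KE_max/e = 0.8961 V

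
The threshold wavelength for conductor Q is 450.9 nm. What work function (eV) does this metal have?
2.75 eV

At the threshold wavelength, photon energy equals work function:
φ = hc/λ₀

Calculating:
φ = (6.626×10⁻³⁴ J·s)(3×10⁸ m/s) / (450.9×10⁻⁹ m)
φ = 2.75 eV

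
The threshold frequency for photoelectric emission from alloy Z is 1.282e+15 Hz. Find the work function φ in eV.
5.30 eV

At the threshold frequency, photon energy equals work function:
φ = hf₀

Calculating:
φ = (6.626×10⁻³⁴ J·s)(1.282e+15 Hz)
φ = 5.30 eV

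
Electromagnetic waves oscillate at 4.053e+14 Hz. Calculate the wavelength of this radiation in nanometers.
739.68 nm

Using the wave equation: c = fλ

Solving for wavelength:
λ = c/f = (3×10⁸ m/s) / (4.053e+14 Hz)
λ = 739.68 nm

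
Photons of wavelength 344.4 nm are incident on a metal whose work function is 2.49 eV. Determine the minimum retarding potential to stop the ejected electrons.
1.1100 V

The stopping potential V_s satisfies: eV_s = KE_max

First, find KE_max using Einstein's equation:
E_photon = hc/λ = 3.6000 eV
KE_max = E_photon - φ = 3.6000 - 2.49 = 1.1100 eV

Since eV_s = KE_max:
V_s = KE_max/e = 1.1100 V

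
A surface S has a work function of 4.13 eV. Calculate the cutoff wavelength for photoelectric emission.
300.20 nm

The threshold wavelength is when the photon energy equals the work function:
hc/λ₀ = φ

Solving for λ₀:
λ₀ = hc/φ = (6.626×10⁻³⁴ J·s)(3×10⁸ m/s) / (4.13 eV × 1.602×10⁻¹⁹ J/eV)
λ₀ = 300.20 nm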